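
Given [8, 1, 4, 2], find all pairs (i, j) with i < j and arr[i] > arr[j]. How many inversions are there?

Finding inversions in [8, 1, 4, 2]:

(0, 1): arr[0]=8 > arr[1]=1
(0, 2): arr[0]=8 > arr[2]=4
(0, 3): arr[0]=8 > arr[3]=2
(2, 3): arr[2]=4 > arr[3]=2

Total inversions: 4

The array has 4 inversion(s): (0,1), (0,2), (0,3), (2,3). Each pair (i,j) satisfies i < j and arr[i] > arr[j].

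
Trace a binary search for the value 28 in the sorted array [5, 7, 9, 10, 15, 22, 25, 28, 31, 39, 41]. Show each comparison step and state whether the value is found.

Binary search for 28 in [5, 7, 9, 10, 15, 22, 25, 28, 31, 39, 41]:

lo=0, hi=10, mid=5, arr[mid]=22 -> 22 < 28, search right half
lo=6, hi=10, mid=8, arr[mid]=31 -> 31 > 28, search left half
lo=6, hi=7, mid=6, arr[mid]=25 -> 25 < 28, search right half
lo=7, hi=7, mid=7, arr[mid]=28 -> Found target at index 7!

Binary search finds 28 at index 7 after 4 comparisons. The search repeatedly halves the search space by comparing with the middle element.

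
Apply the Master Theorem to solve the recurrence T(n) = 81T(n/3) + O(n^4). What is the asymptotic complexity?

Master Theorem for T(n) = 81T(n/3) + O(n^4):

a = 81, b = 3, c = 4
log_b(a) = log_3(81) = 4.0000

Case 2: c = 4 = log_3(81) = 4.0000
T(n) = O(n^4 log n) = O(n^4 log n)

For T(n) = 81T(n/3) + O(n^4): log_3(81) = 4.0000. This is Case 2 of the Master Theorem (c = log_b(a), equal work at all levels), giving O(n^4 log n).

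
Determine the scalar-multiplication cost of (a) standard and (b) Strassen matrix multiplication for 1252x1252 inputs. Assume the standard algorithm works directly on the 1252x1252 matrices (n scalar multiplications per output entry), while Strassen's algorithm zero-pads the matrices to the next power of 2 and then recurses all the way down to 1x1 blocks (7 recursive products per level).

Matrix multiplication for 1252x1252 matrices:

Strassen's algorithm requires power-of-2 dimensions. Pad 1252x1252 to 2048x2048 (next power of 2).

Standard algorithm: 1252^3 = 1962515008 multiplications
Strassen's algorithm: 7^(log2(2048)) = 7^11 = 1977326743 multiplications
Difference: 1962515008 - 1977326743 = -14811735 (Strassen uses MORE here due to padding overhead — for small or just-over-power-of-2 n, padding can outweigh the per-level savings)

Standard: 1962515008 multiplications (1252^3). Strassen: 1977326743 multiplications (7^11, after padding to 2048x2048). Strassen reduces 8 recursive multiplications to 7 at each level.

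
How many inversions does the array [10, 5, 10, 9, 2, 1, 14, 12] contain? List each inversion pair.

Finding inversions in [10, 5, 10, 9, 2, 1, 14, 12]:

(0, 1): arr[0]=10 > arr[1]=5
(0, 3): arr[0]=10 > arr[3]=9
(0, 4): arr[0]=10 > arr[4]=2
(0, 5): arr[0]=10 > arr[5]=1
(1, 4): arr[1]=5 > arr[4]=2
(1, 5): arr[1]=5 > arr[5]=1
(2, 3): arr[2]=10 > arr[3]=9
(2, 4): arr[2]=10 > arr[4]=2
(2, 5): arr[2]=10 > arr[5]=1
(3, 4): arr[3]=9 > arr[4]=2
(3, 5): arr[3]=9 > arr[5]=1
(4, 5): arr[4]=2 > arr[5]=1
(6, 7): arr[6]=14 > arr[7]=12

Total inversions: 13

The array has 13 inversion(s): (0,1), (0,3), (0,4), (0,5), (1,4), (1,5), (2,3), (2,4), (2,5), (3,4), (3,5), (4,5), (6,7). Each pair (i,j) satisfies i < j and arr[i] > arr[j].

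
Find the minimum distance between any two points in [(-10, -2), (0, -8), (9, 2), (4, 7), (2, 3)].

Computing all pairwise distances among 5 points:

d((-10, -2), (0, -8)) = 11.6619
d((-10, -2), (9, 2)) = 19.4165
d((-10, -2), (4, 7)) = 16.6433
d((-10, -2), (2, 3)) = 13.0
d((0, -8), (9, 2)) = 13.4536
d((0, -8), (4, 7)) = 15.5242
d((0, -8), (2, 3)) = 11.1803
d((9, 2), (4, 7)) = 7.0711
d((9, 2), (2, 3)) = 7.0711
d((4, 7), (2, 3)) = 4.4721 <-- minimum

Closest pair: (4, 7) and (2, 3) with distance 4.4721

The closest pair is (4, 7) and (2, 3) with Euclidean distance 4.4721. For 5 points, brute-force pairwise comparison is shown above. For large n, the divide-and-conquer algorithm (sort by x, recurse on halves, check the dividing strip) achieves O(n log n).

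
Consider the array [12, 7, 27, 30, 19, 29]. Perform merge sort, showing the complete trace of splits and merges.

Merge sort trace:

Split: [12, 7, 27, 30, 19, 29] -> [12, 7, 27] and [30, 19, 29]
  Split: [12, 7, 27] -> [12] and [7, 27]
    Split: [7, 27] -> [7] and [27]
    Merge: [7] + [27] -> [7, 27]
  Merge: [12] + [7, 27] -> [7, 12, 27]
  Split: [30, 19, 29] -> [30] and [19, 29]
    Split: [19, 29] -> [19] and [29]
    Merge: [19] + [29] -> [19, 29]
  Merge: [30] + [19, 29] -> [19, 29, 30]
Merge: [7, 12, 27] + [19, 29, 30] -> [7, 12, 19, 27, 29, 30]

Final sorted array: [7, 12, 19, 27, 29, 30]

The merge sort proceeds by recursively splitting the array and merging sorted halves.
After all merges, the sorted array is [7, 12, 19, 27, 29, 30].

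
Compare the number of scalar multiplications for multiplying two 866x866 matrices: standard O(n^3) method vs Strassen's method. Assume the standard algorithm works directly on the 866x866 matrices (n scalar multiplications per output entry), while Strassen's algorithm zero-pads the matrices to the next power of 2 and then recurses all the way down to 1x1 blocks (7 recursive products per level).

Matrix multiplication for 866x866 matrices:

Strassen's algorithm requires power-of-2 dimensions. Pad 866x866 to 1024x1024 (next power of 2).

Standard algorithm: 866^3 = 649461896 multiplications
Strassen's algorithm: 7^(log2(1024)) = 7^10 = 282475249 multiplications
Savings: 649461896 - 282475249 = 366986647 multiplications

Standard: 649461896 multiplications (866^3). Strassen: 282475249 multiplications (7^10, after padding to 1024x1024). Strassen reduces 8 recursive multiplications to 7 at each level.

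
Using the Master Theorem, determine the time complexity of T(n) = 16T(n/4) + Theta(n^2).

Master Theorem for T(n) = 16T(n/4) + O(n^2):

a = 16, b = 4, c = 2
log_b(a) = log_4(16) = 2.0000

Case 2: c = 2 = log_4(16) = 2.0000
T(n) = O(n^2 log n) = O(n^2 log n)

For T(n) = 16T(n/4) + O(n^2): log_4(16) = 2.0000. This is Case 2 of the Master Theorem (c = log_b(a), equal work at all levels), giving O(n^2 log n).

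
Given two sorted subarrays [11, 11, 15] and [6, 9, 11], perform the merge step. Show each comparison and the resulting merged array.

Merging process:

Compare 11 vs 6: take 6 from right. Merged: [6]
Compare 11 vs 9: take 9 from right. Merged: [6, 9]
Compare 11 vs 11: take 11 from left. Merged: [6, 9, 11]
Compare 11 vs 11: take 11 from left. Merged: [6, 9, 11, 11]
Compare 15 vs 11: take 11 from right. Merged: [6, 9, 11, 11, 11]
Append remaining from left: [15]. Merged: [6, 9, 11, 11, 11, 15]

Final merged array: [6, 9, 11, 11, 11, 15]
Total comparisons: 5

The merged array is [6, 9, 11, 11, 11, 15], requiring 5 comparisons. The merge step runs in O(n) time where n is the total number of elements.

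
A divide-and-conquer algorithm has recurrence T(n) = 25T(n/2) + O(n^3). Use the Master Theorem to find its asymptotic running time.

Master Theorem for T(n) = 25T(n/2) + O(n^3):

a = 25, b = 2, c = 3
log_b(a) = log_2(25) = 4.6439

Case 1: c = 3 < log_2(25) = 4.6439
T(n) = O(n^(log_2 25))

For T(n) = 25T(n/2) + O(n^3): log_2(25) = 4.6439. This is Case 1 of the Master Theorem (c < log_b(a), work dominated by leaves), giving O(n^(log_2 25)).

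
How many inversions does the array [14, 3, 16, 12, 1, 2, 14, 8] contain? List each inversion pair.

Finding inversions in [14, 3, 16, 12, 1, 2, 14, 8]:

(0, 1): arr[0]=14 > arr[1]=3
(0, 3): arr[0]=14 > arr[3]=12
(0, 4): arr[0]=14 > arr[4]=1
(0, 5): arr[0]=14 > arr[5]=2
(0, 7): arr[0]=14 > arr[7]=8
(1, 4): arr[1]=3 > arr[4]=1
(1, 5): arr[1]=3 > arr[5]=2
(2, 3): arr[2]=16 > arr[3]=12
(2, 4): arr[2]=16 > arr[4]=1
(2, 5): arr[2]=16 > arr[5]=2
(2, 6): arr[2]=16 > arr[6]=14
(2, 7): arr[2]=16 > arr[7]=8
(3, 4): arr[3]=12 > arr[4]=1
(3, 5): arr[3]=12 > arr[5]=2
(3, 7): arr[3]=12 > arr[7]=8
(6, 7): arr[6]=14 > arr[7]=8

Total inversions: 16

The array has 16 inversion(s): (0,1), (0,3), (0,4), (0,5), (0,7), (1,4), (1,5), (2,3), (2,4), (2,5), (2,6), (2,7), (3,4), (3,5), (3,7), (6,7). Each pair (i,j) satisfies i < j and arr[i] > arr[j].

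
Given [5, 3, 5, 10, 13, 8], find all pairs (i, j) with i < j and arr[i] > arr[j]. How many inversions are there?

Finding inversions in [5, 3, 5, 10, 13, 8]:

(0, 1): arr[0]=5 > arr[1]=3
(3, 5): arr[3]=10 > arr[5]=8
(4, 5): arr[4]=13 > arr[5]=8

Total inversions: 3

The array has 3 inversion(s): (0,1), (3,5), (4,5). Each pair (i,j) satisfies i < j and arr[i] > arr[j].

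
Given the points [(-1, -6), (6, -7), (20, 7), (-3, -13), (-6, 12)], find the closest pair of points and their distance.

Computing all pairwise distances among 5 points:

d((-1, -6), (6, -7)) = 7.0711 <-- minimum
d((-1, -6), (20, 7)) = 24.6982
d((-1, -6), (-3, -13)) = 7.2801
d((-1, -6), (-6, 12)) = 18.6815
d((6, -7), (20, 7)) = 19.799
d((6, -7), (-3, -13)) = 10.8167
d((6, -7), (-6, 12)) = 22.4722
d((20, 7), (-3, -13)) = 30.4795
d((20, 7), (-6, 12)) = 26.4764
d((-3, -13), (-6, 12)) = 25.1794

Closest pair: (-1, -6) and (6, -7) with distance 7.0711

The closest pair is (-1, -6) and (6, -7) with Euclidean distance 7.0711. For 5 points, brute-force pairwise comparison is shown above. For large n, the divide-and-conquer algorithm (sort by x, recurse on halves, check the dividing strip) achieves O(n log n).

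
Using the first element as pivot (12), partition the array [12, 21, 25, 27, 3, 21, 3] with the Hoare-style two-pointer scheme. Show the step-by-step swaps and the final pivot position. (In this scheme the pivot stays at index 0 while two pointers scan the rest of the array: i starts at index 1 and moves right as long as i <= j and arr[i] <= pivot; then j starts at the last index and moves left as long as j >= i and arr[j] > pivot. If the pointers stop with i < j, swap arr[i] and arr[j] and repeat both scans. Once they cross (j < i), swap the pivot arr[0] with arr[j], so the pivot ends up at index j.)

Hoare-style two-pointer partition with pivot = 12:

Initial array: [12, 21, 25, 27, 3, 21, 3]

Pointers start at i = 1, j = 6.
i stops at index 1 (arr[1]=21 > 12), j stops at index 6 (arr[6]=3 <= 12): swap arr[1] and arr[6], array becomes [12, 3, 25, 27, 3, 21, 21]
i stops at index 2 (arr[2]=25 > 12), j stops at index 4 (arr[4]=3 <= 12): swap arr[2] and arr[4], array becomes [12, 3, 3, 27, 25, 21, 21]
i ends at 3, j ends at 2: the pointers have crossed (j < i), so scanning stops.

Swap pivot arr[0] with arr[2] to place pivot at position 2: [3, 3, 12, 27, 25, 21, 21]
Pivot position: 2

After partitioning with pivot 12, the array becomes [3, 3, 12, 27, 25, 21, 21]. The pivot is placed at index 2. All elements to the left of the pivot are <= 12, and all elements to the right are > 12.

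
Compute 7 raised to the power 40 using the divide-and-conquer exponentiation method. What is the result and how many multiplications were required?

Computing 7^40 by squaring (build up from 7^1; each line after the first costs one multiplication):

7^1 = 7
7^2 = (7^1)^2 = 7^2 = 49
7^4 = (7^2)^2 = 49^2 = 2401
7^5 = 7 * 7^4 = 7 * 2401 = 16807
7^10 = (7^5)^2 = 16807^2 = 282475249
7^20 = (7^10)^2 = 282475249^2 = 79792266297612001
7^40 = (7^20)^2 = 79792266297612001^2 = 6366805760909027985741435139224001

Result: 6366805760909027985741435139224001
Multiplications needed: 6 (6 lines after 7^1)

7^40 = 6366805760909027985741435139224001. Using exponentiation by squaring, this requires 6 multiplications. The key idea: if the exponent is even, square the half-power; if odd, multiply by the base once.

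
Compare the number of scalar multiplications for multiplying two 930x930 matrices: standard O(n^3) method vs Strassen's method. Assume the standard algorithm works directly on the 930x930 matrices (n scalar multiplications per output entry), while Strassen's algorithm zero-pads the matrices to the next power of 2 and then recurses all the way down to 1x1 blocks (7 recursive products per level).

Matrix multiplication for 930x930 matrices:

Strassen's algorithm requires power-of-2 dimensions. Pad 930x930 to 1024x1024 (next power of 2).

Standard algorithm: 930^3 = 804357000 multiplications
Strassen's algorithm: 7^(log2(1024)) = 7^10 = 282475249 multiplications
Savings: 804357000 - 282475249 = 521881751 multiplications

Standard: 804357000 multiplications (930^3). Strassen: 282475249 multiplications (7^10, after padding to 1024x1024). Strassen reduces 8 recursive multiplications to 7 at each level.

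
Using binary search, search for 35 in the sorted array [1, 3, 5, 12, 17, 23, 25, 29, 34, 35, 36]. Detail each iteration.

Binary search for 35 in [1, 3, 5, 12, 17, 23, 25, 29, 34, 35, 36]:

lo=0, hi=10, mid=5, arr[mid]=23 -> 23 < 35, search right half
lo=6, hi=10, mid=8, arr[mid]=34 -> 34 < 35, search right half
lo=9, hi=10, mid=9, arr[mid]=35 -> Found target at index 9!

Binary search finds 35 at index 9 after 3 comparisons. The search repeatedly halves the search space by comparing with the middle element.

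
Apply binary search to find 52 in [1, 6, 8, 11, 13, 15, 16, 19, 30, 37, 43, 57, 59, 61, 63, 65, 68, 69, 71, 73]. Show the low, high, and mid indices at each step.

Binary search for 52 in [1, 6, 8, 11, 13, 15, 16, 19, 30, 37, 43, 57, 59, 61, 63, 65, 68, 69, 71, 73]:

lo=0, hi=19, mid=9, arr[mid]=37 -> 37 < 52, search right half
lo=10, hi=19, mid=14, arr[mid]=63 -> 63 > 52, search left half
lo=10, hi=13, mid=11, arr[mid]=57 -> 57 > 52, search left half
lo=10, hi=10, mid=10, arr[mid]=43 -> 43 < 52, search right half
lo=11 > hi=10, target 52 not found

Binary search determines that 52 is not in the array after 4 comparisons. The search space was exhausted without finding the target.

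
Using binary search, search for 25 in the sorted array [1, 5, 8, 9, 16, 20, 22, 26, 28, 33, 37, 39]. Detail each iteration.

Binary search for 25 in [1, 5, 8, 9, 16, 20, 22, 26, 28, 33, 37, 39]:

lo=0, hi=11, mid=5, arr[mid]=20 -> 20 < 25, search right half
lo=6, hi=11, mid=8, arr[mid]=28 -> 28 > 25, search left half
lo=6, hi=7, mid=6, arr[mid]=22 -> 22 < 25, search right half
lo=7, hi=7, mid=7, arr[mid]=26 -> 26 > 25, search left half
lo=7 > hi=6, target 25 not found

Binary search determines that 25 is not in the array after 4 comparisons. The search space was exhausted without finding the target.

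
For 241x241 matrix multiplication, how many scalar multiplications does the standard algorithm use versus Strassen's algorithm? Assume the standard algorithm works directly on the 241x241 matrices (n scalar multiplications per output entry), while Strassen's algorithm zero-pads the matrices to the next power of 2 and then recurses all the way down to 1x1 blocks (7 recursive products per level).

Matrix multiplication for 241x241 matrices:

Strassen's algorithm requires power-of-2 dimensions. Pad 241x241 to 256x256 (next power of 2).

Standard algorithm: 241^3 = 13997521 multiplications
Strassen's algorithm: 7^(log2(256)) = 7^8 = 5764801 multiplications
Savings: 13997521 - 5764801 = 8232720 multiplications

Standard: 13997521 multiplications (241^3). Strassen: 5764801 multiplications (7^8, after padding to 256x256). Strassen reduces 8 recursive multiplications to 7 at each level.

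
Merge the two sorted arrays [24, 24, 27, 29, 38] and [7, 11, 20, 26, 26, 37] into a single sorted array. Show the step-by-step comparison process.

Merging process:

Compare 24 vs 7: take 7 from right. Merged: [7]
Compare 24 vs 11: take 11 from right. Merged: [7, 11]
Compare 24 vs 20: take 20 from right. Merged: [7, 11, 20]
Compare 24 vs 26: take 24 from left. Merged: [7, 11, 20, 24]
Compare 24 vs 26: take 24 from left. Merged: [7, 11, 20, 24, 24]
Compare 27 vs 26: take 26 from right. Merged: [7, 11, 20, 24, 24, 26]
Compare 27 vs 26: take 26 from right. Merged: [7, 11, 20, 24, 24, 26, 26]
Compare 27 vs 37: take 27 from left. Merged: [7, 11, 20, 24, 24, 26, 26, 27]
Compare 29 vs 37: take 29 from left. Merged: [7, 11, 20, 24, 24, 26, 26, 27, 29]
Compare 38 vs 37: take 37 from right. Merged: [7, 11, 20, 24, 24, 26, 26, 27, 29, 37]
Append remaining from left: [38]. Merged: [7, 11, 20, 24, 24, 26, 26, 27, 29, 37, 38]

Final merged array: [7, 11, 20, 24, 24, 26, 26, 27, 29, 37, 38]
Total comparisons: 10

The merged array is [7, 11, 20, 24, 24, 26, 26, 27, 29, 37, 38], requiring 10 comparisons. The merge step runs in O(n) time where n is the total number of elements.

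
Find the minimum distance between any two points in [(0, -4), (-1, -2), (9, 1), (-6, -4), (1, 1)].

Computing all pairwise distances among 5 points:

d((0, -4), (-1, -2)) = 2.2361 <-- minimum
d((0, -4), (9, 1)) = 10.2956
d((0, -4), (-6, -4)) = 6.0
d((0, -4), (1, 1)) = 5.099
d((-1, -2), (9, 1)) = 10.4403
d((-1, -2), (-6, -4)) = 5.3852
d((-1, -2), (1, 1)) = 3.6056
d((9, 1), (-6, -4)) = 15.8114
d((9, 1), (1, 1)) = 8.0
d((-6, -4), (1, 1)) = 8.6023

Closest pair: (0, -4) and (-1, -2) with distance 2.2361

The closest pair is (0, -4) and (-1, -2) with Euclidean distance 2.2361. For 5 points, brute-force pairwise comparison is shown above. For large n, the divide-and-conquer algorithm (sort by x, recurse on halves, check the dividing strip) achieves O(n log n).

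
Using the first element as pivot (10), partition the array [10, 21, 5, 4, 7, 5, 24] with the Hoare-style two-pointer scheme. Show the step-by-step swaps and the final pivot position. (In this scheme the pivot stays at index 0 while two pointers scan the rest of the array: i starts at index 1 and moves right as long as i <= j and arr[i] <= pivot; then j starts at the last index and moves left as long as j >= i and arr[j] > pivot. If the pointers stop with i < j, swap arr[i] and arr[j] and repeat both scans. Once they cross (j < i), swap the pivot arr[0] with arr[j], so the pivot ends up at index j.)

Hoare-style two-pointer partition with pivot = 10:

Initial array: [10, 21, 5, 4, 7, 5, 24]

Pointers start at i = 1, j = 6.
i stops at index 1 (arr[1]=21 > 10), j stops at index 5 (arr[5]=5 <= 10): swap arr[1] and arr[5], array becomes [10, 5, 5, 4, 7, 21, 24]
i ends at 5, j ends at 4: the pointers have crossed (j < i), so scanning stops.

Swap pivot arr[0] with arr[4] to place pivot at position 4: [7, 5, 5, 4, 10, 21, 24]
Pivot position: 4

After partitioning with pivot 10, the array becomes [7, 5, 5, 4, 10, 21, 24]. The pivot is placed at index 4. All elements to the left of the pivot are <= 10, and all elements to the right are > 10.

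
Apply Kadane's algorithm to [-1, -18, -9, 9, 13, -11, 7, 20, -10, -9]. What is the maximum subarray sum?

Using Kadane's algorithm on [-1, -18, -9, 9, 13, -11, 7, 20, -10, -9]:

Scanning through the array:
Position 1 (value -18): max_ending_here = -18, max_so_far = -1
Position 2 (value -9): max_ending_here = -9, max_so_far = -1
Position 3 (value 9): max_ending_here = 9, max_so_far = 9
Position 4 (value 13): max_ending_here = 22, max_so_far = 22
Position 5 (value -11): max_ending_here = 11, max_so_far = 22
Position 6 (value 7): max_ending_here = 18, max_so_far = 22
Position 7 (value 20): max_ending_here = 38, max_so_far = 38
Position 8 (value -10): max_ending_here = 28, max_so_far = 38
Position 9 (value -9): max_ending_here = 19, max_so_far = 38

Maximum subarray: [9, 13, -11, 7, 20]
Maximum sum: 38

The maximum subarray is [9, 13, -11, 7, 20] with sum 38. This subarray runs from index 3 to index 7.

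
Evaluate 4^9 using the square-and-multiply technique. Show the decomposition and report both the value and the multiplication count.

Computing 4^9 by squaring (build up from 4^1; each line after the first costs one multiplication):

4^1 = 4
4^2 = (4^1)^2 = 4^2 = 16
4^4 = (4^2)^2 = 16^2 = 256
4^8 = (4^4)^2 = 256^2 = 65536
4^9 = 4 * 4^8 = 4 * 65536 = 262144

Result: 262144
Multiplications needed: 4 (4 lines after 4^1)

4^9 = 262144. Using exponentiation by squaring, this requires 4 multiplications. The key idea: if the exponent is even, square the half-power; if odd, multiply by the base once.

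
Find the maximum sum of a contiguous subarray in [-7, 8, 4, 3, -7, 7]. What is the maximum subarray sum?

Using Kadane's algorithm on [-7, 8, 4, 3, -7, 7]:

Scanning through the array:
Position 1 (value 8): max_ending_here = 8, max_so_far = 8
Position 2 (value 4): max_ending_here = 12, max_so_far = 12
Position 3 (value 3): max_ending_here = 15, max_so_far = 15
Position 4 (value -7): max_ending_here = 8, max_so_far = 15
Position 5 (value 7): max_ending_here = 15, max_so_far = 15

Maximum subarray: [8, 4, 3]
Maximum sum: 15

The maximum subarray is [8, 4, 3] with sum 15. This subarray runs from index 1 to index 3.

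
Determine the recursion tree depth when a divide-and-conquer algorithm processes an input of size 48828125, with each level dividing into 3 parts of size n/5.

For divide and conquer with division factor 5:

Problem sizes at each level:
Level 0: 48828125
Level 1: 9765625
Level 2: 1953125
Level 3: 390625
Level 4: 78125
Level 5: 15625
Level 6: 3125
Level 7: 625
Level 8: 125
Level 9: 25
Level 10: 5
Level 11: 1

The root is level 0 and the size-1 base case is level 11 (the tree spans levels 0 through 11, i.e. 12 levels counting the root), so the depth is the number of divisions: log_5(48828125) = 11

The recursion tree depth is log_5(48828125) = 11. At each level, the problem size is divided by 5, so it takes 11 divisions to reduce to a base case of size 1. The algorithm makes 3 recursive calls at each level.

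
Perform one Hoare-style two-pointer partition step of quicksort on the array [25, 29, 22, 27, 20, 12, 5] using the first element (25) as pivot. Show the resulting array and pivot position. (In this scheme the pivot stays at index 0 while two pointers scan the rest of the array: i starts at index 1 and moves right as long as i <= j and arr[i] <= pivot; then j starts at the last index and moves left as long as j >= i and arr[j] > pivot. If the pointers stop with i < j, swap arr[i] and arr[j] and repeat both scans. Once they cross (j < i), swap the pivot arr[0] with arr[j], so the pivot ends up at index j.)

Hoare-style two-pointer partition with pivot = 25:

Initial array: [25, 29, 22, 27, 20, 12, 5]

Pointers start at i = 1, j = 6.
i stops at index 1 (arr[1]=29 > 25), j stops at index 6 (arr[6]=5 <= 25): swap arr[1] and arr[6], array becomes [25, 5, 22, 27, 20, 12, 29]
i stops at index 3 (arr[3]=27 > 25), j stops at index 5 (arr[5]=12 <= 25): swap arr[3] and arr[5], array becomes [25, 5, 22, 12, 20, 27, 29]
i ends at 5, j ends at 4: the pointers have crossed (j < i), so scanning stops.

Swap pivot arr[0] with arr[4] to place pivot at position 4: [20, 5, 22, 12, 25, 27, 29]
Pivot position: 4

After partitioning with pivot 25, the array becomes [20, 5, 22, 12, 25, 27, 29]. The pivot is placed at index 4. All elements to the left of the pivot are <= 25, and all elements to the right are > 25.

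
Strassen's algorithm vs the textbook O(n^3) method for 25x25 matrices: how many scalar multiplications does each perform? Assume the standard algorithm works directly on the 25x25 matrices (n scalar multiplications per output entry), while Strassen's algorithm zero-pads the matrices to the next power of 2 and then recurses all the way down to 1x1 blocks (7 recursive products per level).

Matrix multiplication for 25x25 matrices:

Strassen's algorithm requires power-of-2 dimensions. Pad 25x25 to 32x32 (next power of 2).

Standard algorithm: 25^3 = 15625 multiplications
Strassen's algorithm: 7^(log2(32)) = 7^5 = 16807 multiplications
Difference: 15625 - 16807 = -1182 (Strassen uses MORE here due to padding overhead — for small or just-over-power-of-2 n, padding can outweigh the per-level savings)

Standard: 15625 multiplications (25^3). Strassen: 16807 multiplications (7^5, after padding to 32x32). Strassen reduces 8 recursive multiplications to 7 at each level.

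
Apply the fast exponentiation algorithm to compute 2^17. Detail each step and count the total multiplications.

Computing 2^17 by squaring (build up from 2^1; each line after the first costs one multiplication):

2^1 = 2
2^2 = (2^1)^2 = 2^2 = 4
2^4 = (2^2)^2 = 4^2 = 16
2^8 = (2^4)^2 = 16^2 = 256
2^16 = (2^8)^2 = 256^2 = 65536
2^17 = 2 * 2^16 = 2 * 65536 = 131072

Result: 131072
Multiplications needed: 5 (5 lines after 2^1)

2^17 = 131072. Using exponentiation by squaring, this requires 5 multiplications. The key idea: if the exponent is even, square the half-power; if odd, multiply by the base once.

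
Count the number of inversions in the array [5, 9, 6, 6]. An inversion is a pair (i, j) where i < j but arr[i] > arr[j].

Finding inversions in [5, 9, 6, 6]:

(1, 2): arr[1]=9 > arr[2]=6
(1, 3): arr[1]=9 > arr[3]=6

Total inversions: 2

The array has 2 inversion(s): (1,2), (1,3). Each pair (i,j) satisfies i < j and arr[i] > arr[j].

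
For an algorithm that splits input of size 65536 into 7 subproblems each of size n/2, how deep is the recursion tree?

For divide and conquer with division factor 2:

Problem sizes at each level:
Level 0: 65536
Level 1: 32768
Level 2: 16384
Level 3: 8192
Level 4: 4096
Level 5: 2048
Level 6: 1024
Level 7: 512
Level 8: 256
Level 9: 128
Level 10: 64
Level 11: 32
Level 12: 16
Level 13: 8
Level 14: 4
Level 15: 2
Level 16: 1

The root is level 0 and the size-1 base case is level 16 (the tree spans levels 0 through 16, i.e. 17 levels counting the root), so the depth is the number of divisions: log_2(65536) = 16

The recursion tree depth is log_2(65536) = 16. At each level, the problem size is divided by 2, so it takes 16 divisions to reduce to a base case of size 1. The algorithm makes 7 recursive calls at each level.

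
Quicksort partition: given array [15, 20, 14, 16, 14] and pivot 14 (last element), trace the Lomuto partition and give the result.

Lomuto partition with pivot = 14:

Initial array: [15, 20, 14, 16, 14]

arr[0]=15 > 14: no swap
arr[1]=20 > 14: no swap
arr[2]=14 <= 14: swap with position 0, array becomes [14, 20, 15, 16, 14]
arr[3]=16 > 14: no swap

Place pivot at position 1: [14, 14, 15, 16, 20]
Pivot position: 1

After partitioning with pivot 14, the array becomes [14, 14, 15, 16, 20]. The pivot is placed at index 1. All elements to the left of the pivot are <= 14, and all elements to the right are > 14.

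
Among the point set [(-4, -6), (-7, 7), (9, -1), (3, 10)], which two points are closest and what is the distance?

Computing all pairwise distances among 4 points:

d((-4, -6), (-7, 7)) = 13.3417
d((-4, -6), (9, -1)) = 13.9284
d((-4, -6), (3, 10)) = 17.4642
d((-7, 7), (9, -1)) = 17.8885
d((-7, 7), (3, 10)) = 10.4403 <-- minimum
d((9, -1), (3, 10)) = 12.53

Closest pair: (-7, 7) and (3, 10) with distance 10.4403

The closest pair is (-7, 7) and (3, 10) with Euclidean distance 10.4403. For 4 points, brute-force pairwise comparison is shown above. For large n, the divide-and-conquer algorithm (sort by x, recurse on halves, check the dividing strip) achieves O(n log n).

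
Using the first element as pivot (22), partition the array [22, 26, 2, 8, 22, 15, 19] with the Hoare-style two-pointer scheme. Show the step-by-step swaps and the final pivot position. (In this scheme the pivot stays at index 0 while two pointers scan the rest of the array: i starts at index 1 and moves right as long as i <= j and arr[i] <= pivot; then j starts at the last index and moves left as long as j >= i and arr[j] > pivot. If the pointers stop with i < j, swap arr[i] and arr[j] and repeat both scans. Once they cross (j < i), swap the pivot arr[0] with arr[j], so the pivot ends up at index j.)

Hoare-style two-pointer partition with pivot = 22:

Initial array: [22, 26, 2, 8, 22, 15, 19]

Pointers start at i = 1, j = 6.
i stops at index 1 (arr[1]=26 > 22), j stops at index 6 (arr[6]=19 <= 22): swap arr[1] and arr[6], array becomes [22, 19, 2, 8, 22, 15, 26]
i ends at 6, j ends at 5: the pointers have crossed (j < i), so scanning stops.

Swap pivot arr[0] with arr[5] to place pivot at position 5: [15, 19, 2, 8, 22, 22, 26]
Pivot position: 5

After partitioning with pivot 22, the array becomes [15, 19, 2, 8, 22, 22, 26]. The pivot is placed at index 5. All elements to the left of the pivot are <= 22, and all elements to the right are > 22.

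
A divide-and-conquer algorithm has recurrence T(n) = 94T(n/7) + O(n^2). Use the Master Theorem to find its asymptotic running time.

Master Theorem for T(n) = 94T(n/7) + O(n^2):

a = 94, b = 7, c = 2
log_b(a) = log_7(94) = 2.3348

Case 1: c = 2 < log_7(94) = 2.3348
T(n) = O(n^(log_7 94))

For T(n) = 94T(n/7) + O(n^2): log_7(94) = 2.3348. This is Case 1 of the Master Theorem (c < log_b(a), work dominated by leaves), giving O(n^(log_7 94)).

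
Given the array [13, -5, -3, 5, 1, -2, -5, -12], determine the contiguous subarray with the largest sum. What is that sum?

Using Kadane's algorithm on [13, -5, -3, 5, 1, -2, -5, -12]:

Scanning through the array:
Position 1 (value -5): max_ending_here = 8, max_so_far = 13
Position 2 (value -3): max_ending_here = 5, max_so_far = 13
Position 3 (value 5): max_ending_here = 10, max_so_far = 13
Position 4 (value 1): max_ending_here = 11, max_so_far = 13
Position 5 (value -2): max_ending_here = 9, max_so_far = 13
Position 6 (value -5): max_ending_here = 4, max_so_far = 13
Position 7 (value -12): max_ending_here = -8, max_so_far = 13

Maximum subarray: [13]
Maximum sum: 13

The maximum subarray is [13] with sum 13. This subarray runs from index 0 to index 0.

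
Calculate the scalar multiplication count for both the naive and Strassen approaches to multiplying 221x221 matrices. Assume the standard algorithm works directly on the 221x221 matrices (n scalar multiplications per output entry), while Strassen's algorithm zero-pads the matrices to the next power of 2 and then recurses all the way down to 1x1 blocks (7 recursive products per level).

Matrix multiplication for 221x221 matrices:

Strassen's algorithm requires power-of-2 dimensions. Pad 221x221 to 256x256 (next power of 2).

Standard algorithm: 221^3 = 10793861 multiplications
Strassen's algorithm: 7^(log2(256)) = 7^8 = 5764801 multiplications
Savings: 10793861 - 5764801 = 5029060 multiplications

Standard: 10793861 multiplications (221^3). Strassen: 5764801 multiplications (7^8, after padding to 256x256). Strassen reduces 8 recursive multiplications to 7 at each level.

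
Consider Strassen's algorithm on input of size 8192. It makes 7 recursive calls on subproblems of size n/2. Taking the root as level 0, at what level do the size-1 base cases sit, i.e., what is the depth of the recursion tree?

For divide and conquer with division factor 2:

Problem sizes at each level:
Level 0: 8192
Level 1: 4096
Level 2: 2048
Level 3: 1024
Level 4: 512
Level 5: 256
Level 6: 128
Level 7: 64
Level 8: 32
Level 9: 16
Level 10: 8
Level 11: 4
Level 12: 2
Level 13: 1

The root is level 0 and the size-1 base case is level 13 (the tree spans levels 0 through 13, i.e. 14 levels counting the root), so the depth is the number of divisions: log_2(8192) = 13

The recursion tree depth is log_2(8192) = 13. At each level, the problem size is divided by 2, so it takes 13 divisions to reduce to a base case of size 1. The algorithm makes 7 recursive calls at each level.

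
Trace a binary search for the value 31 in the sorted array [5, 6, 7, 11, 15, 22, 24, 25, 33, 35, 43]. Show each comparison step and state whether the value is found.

Binary search for 31 in [5, 6, 7, 11, 15, 22, 24, 25, 33, 35, 43]:

lo=0, hi=10, mid=5, arr[mid]=22 -> 22 < 31, search right half
lo=6, hi=10, mid=8, arr[mid]=33 -> 33 > 31, search left half
lo=6, hi=7, mid=6, arr[mid]=24 -> 24 < 31, search right half
lo=7, hi=7, mid=7, arr[mid]=25 -> 25 < 31, search right half
lo=8 > hi=7, target 31 not found

Binary search determines that 31 is not in the array after 4 comparisons. The search space was exhausted without finding the target.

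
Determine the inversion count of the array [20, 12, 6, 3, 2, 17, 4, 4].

Finding inversions in [20, 12, 6, 3, 2, 17, 4, 4]:

(0, 1): arr[0]=20 > arr[1]=12
(0, 2): arr[0]=20 > arr[2]=6
(0, 3): arr[0]=20 > arr[3]=3
(0, 4): arr[0]=20 > arr[4]=2
(0, 5): arr[0]=20 > arr[5]=17
(0, 6): arr[0]=20 > arr[6]=4
(0, 7): arr[0]=20 > arr[7]=4
(1, 2): arr[1]=12 > arr[2]=6
(1, 3): arr[1]=12 > arr[3]=3
(1, 4): arr[1]=12 > arr[4]=2
(1, 6): arr[1]=12 > arr[6]=4
(1, 7): arr[1]=12 > arr[7]=4
(2, 3): arr[2]=6 > arr[3]=3
(2, 4): arr[2]=6 > arr[4]=2
(2, 6): arr[2]=6 > arr[6]=4
(2, 7): arr[2]=6 > arr[7]=4
(3, 4): arr[3]=3 > arr[4]=2
(5, 6): arr[5]=17 > arr[6]=4
(5, 7): arr[5]=17 > arr[7]=4

Total inversions: 19

The array has 19 inversion(s): (0,1), (0,2), (0,3), (0,4), (0,5), (0,6), (0,7), (1,2), (1,3), (1,4), (1,6), (1,7), (2,3), (2,4), (2,6), (2,7), (3,4), (5,6), (5,7). Each pair (i,j) satisfies i < j and arr[i] > arr[j].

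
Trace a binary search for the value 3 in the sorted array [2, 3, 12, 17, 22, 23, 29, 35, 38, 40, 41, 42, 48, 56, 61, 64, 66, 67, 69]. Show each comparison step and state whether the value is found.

Binary search for 3 in [2, 3, 12, 17, 22, 23, 29, 35, 38, 40, 41, 42, 48, 56, 61, 64, 66, 67, 69]:

lo=0, hi=18, mid=9, arr[mid]=40 -> 40 > 3, search left half
lo=0, hi=8, mid=4, arr[mid]=22 -> 22 > 3, search left half
lo=0, hi=3, mid=1, arr[mid]=3 -> Found target at index 1!

Binary search finds 3 at index 1 after 3 comparisons. The search repeatedly halves the search space by comparing with the middle element.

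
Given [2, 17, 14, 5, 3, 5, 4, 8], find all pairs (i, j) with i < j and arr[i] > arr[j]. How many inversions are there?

Finding inversions in [2, 17, 14, 5, 3, 5, 4, 8]:

(1, 2): arr[1]=17 > arr[2]=14
(1, 3): arr[1]=17 > arr[3]=5
(1, 4): arr[1]=17 > arr[4]=3
(1, 5): arr[1]=17 > arr[5]=5
(1, 6): arr[1]=17 > arr[6]=4
(1, 7): arr[1]=17 > arr[7]=8
(2, 3): arr[2]=14 > arr[3]=5
(2, 4): arr[2]=14 > arr[4]=3
(2, 5): arr[2]=14 > arr[5]=5
(2, 6): arr[2]=14 > arr[6]=4
(2, 7): arr[2]=14 > arr[7]=8
(3, 4): arr[3]=5 > arr[4]=3
(3, 6): arr[3]=5 > arr[6]=4
(5, 6): arr[5]=5 > arr[6]=4

Total inversions: 14

The array has 14 inversion(s): (1,2), (1,3), (1,4), (1,5), (1,6), (1,7), (2,3), (2,4), (2,5), (2,6), (2,7), (3,4), (3,6), (5,6). Each pair (i,j) satisfies i < j and arr[i] > arr[j].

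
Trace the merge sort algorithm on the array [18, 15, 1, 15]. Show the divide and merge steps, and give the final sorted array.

Merge sort trace:

Split: [18, 15, 1, 15] -> [18, 15] and [1, 15]
  Split: [18, 15] -> [18] and [15]
  Merge: [18] + [15] -> [15, 18]
  Split: [1, 15] -> [1] and [15]
  Merge: [1] + [15] -> [1, 15]
Merge: [15, 18] + [1, 15] -> [1, 15, 15, 18]

Final sorted array: [1, 15, 15, 18]

The merge sort proceeds by recursively splitting the array and merging sorted halves.
After all merges, the sorted array is [1, 15, 15, 18].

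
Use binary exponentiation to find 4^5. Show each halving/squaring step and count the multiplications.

Computing 4^5 by squaring (build up from 4^1; each line after the first costs one multiplication):

4^1 = 4
4^2 = (4^1)^2 = 4^2 = 16
4^4 = (4^2)^2 = 16^2 = 256
4^5 = 4 * 4^4 = 4 * 256 = 1024

Result: 1024
Multiplications needed: 3 (3 lines after 4^1)

4^5 = 1024. Using exponentiation by squaring, this requires 3 multiplications. The key idea: if the exponent is even, square the half-power; if odd, multiply by the base once.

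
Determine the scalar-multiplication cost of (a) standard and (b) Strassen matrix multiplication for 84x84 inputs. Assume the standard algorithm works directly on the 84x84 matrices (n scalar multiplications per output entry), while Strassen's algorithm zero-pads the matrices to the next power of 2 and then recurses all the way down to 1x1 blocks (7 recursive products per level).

Matrix multiplication for 84x84 matrices:

Strassen's algorithm requires power-of-2 dimensions. Pad 84x84 to 128x128 (next power of 2).

Standard algorithm: 84^3 = 592704 multiplications
Strassen's algorithm: 7^(log2(128)) = 7^7 = 823543 multiplications
Difference: 592704 - 823543 = -230839 (Strassen uses MORE here due to padding overhead — for small or just-over-power-of-2 n, padding can outweigh the per-level savings)

Standard: 592704 multiplications (84^3). Strassen: 823543 multiplications (7^7, after padding to 128x128). Strassen reduces 8 recursive multiplications to 7 at each level.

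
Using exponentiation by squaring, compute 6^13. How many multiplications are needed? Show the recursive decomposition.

Computing 6^13 by squaring (build up from 6^1; each line after the first costs one multiplication):

6^1 = 6
6^2 = (6^1)^2 = 6^2 = 36
6^3 = 6 * 6^2 = 6 * 36 = 216
6^6 = (6^3)^2 = 216^2 = 46656
6^12 = (6^6)^2 = 46656^2 = 2176782336
6^13 = 6 * 6^12 = 6 * 2176782336 = 13060694016

Result: 13060694016
Multiplications needed: 5 (5 lines after 6^1)

6^13 = 13060694016. Using exponentiation by squaring, this requires 5 multiplications. The key idea: if the exponent is even, square the half-power; if odd, multiply by the base once.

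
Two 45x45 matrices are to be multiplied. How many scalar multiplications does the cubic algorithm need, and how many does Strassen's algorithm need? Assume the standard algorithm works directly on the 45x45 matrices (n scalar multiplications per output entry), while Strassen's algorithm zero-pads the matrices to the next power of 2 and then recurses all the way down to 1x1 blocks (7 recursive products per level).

Matrix multiplication for 45x45 matrices:

Strassen's algorithm requires power-of-2 dimensions. Pad 45x45 to 64x64 (next power of 2).

Standard algorithm: 45^3 = 91125 multiplications
Strassen's algorithm: 7^(log2(64)) = 7^6 = 117649 multiplications
Difference: 91125 - 117649 = -26524 (Strassen uses MORE here due to padding overhead — for small or just-over-power-of-2 n, padding can outweigh the per-level savings)

Standard: 91125 multiplications (45^3). Strassen: 117649 multiplications (7^6, after padding to 64x64). Strassen reduces 8 recursive multiplications to 7 at each level.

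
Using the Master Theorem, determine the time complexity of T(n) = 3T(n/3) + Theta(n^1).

Master Theorem for T(n) = 3T(n/3) + O(n^1):

a = 3, b = 3, c = 1
log_b(a) = log_3(3) = 1.0000

Case 2: c = 1 = log_3(3) = 1.0000
T(n) = O(n^1 log n) = O(n log n)

For T(n) = 3T(n/3) + O(n^1): log_3(3) = 1.0000. This is Case 2 of the Master Theorem (c = log_b(a), equal work at all levels), giving O(n log n).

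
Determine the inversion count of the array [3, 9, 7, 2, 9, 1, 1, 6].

Finding inversions in [3, 9, 7, 2, 9, 1, 1, 6]:

(0, 3): arr[0]=3 > arr[3]=2
(0, 5): arr[0]=3 > arr[5]=1
(0, 6): arr[0]=3 > arr[6]=1
(1, 2): arr[1]=9 > arr[2]=7
(1, 3): arr[1]=9 > arr[3]=2
(1, 5): arr[1]=9 > arr[5]=1
(1, 6): arr[1]=9 > arr[6]=1
(1, 7): arr[1]=9 > arr[7]=6
(2, 3): arr[2]=7 > arr[3]=2
(2, 5): arr[2]=7 > arr[5]=1
(2, 6): arr[2]=7 > arr[6]=1
(2, 7): arr[2]=7 > arr[7]=6
(3, 5): arr[3]=2 > arr[5]=1
(3, 6): arr[3]=2 > arr[6]=1
(4, 5): arr[4]=9 > arr[5]=1
(4, 6): arr[4]=9 > arr[6]=1
(4, 7): arr[4]=9 > arr[7]=6

Total inversions: 17

The array has 17 inversion(s): (0,3), (0,5), (0,6), (1,2), (1,3), (1,5), (1,6), (1,7), (2,3), (2,5), (2,6), (2,7), (3,5), (3,6), (4,5), (4,6), (4,7). Each pair (i,j) satisfies i < j and arr[i] > arr[j].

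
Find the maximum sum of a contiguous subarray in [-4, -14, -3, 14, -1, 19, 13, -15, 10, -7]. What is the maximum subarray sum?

Using Kadane's algorithm on [-4, -14, -3, 14, -1, 19, 13, -15, 10, -7]:

Scanning through the array:
Position 1 (value -14): max_ending_here = -14, max_so_far = -4
Position 2 (value -3): max_ending_here = -3, max_so_far = -3
Position 3 (value 14): max_ending_here = 14, max_so_far = 14
Position 4 (value -1): max_ending_here = 13, max_so_far = 14
Position 5 (value 19): max_ending_here = 32, max_so_far = 32
Position 6 (value 13): max_ending_here = 45, max_so_far = 45
Position 7 (value -15): max_ending_here = 30, max_so_far = 45
Position 8 (value 10): max_ending_here = 40, max_so_far = 45
Position 9 (value -7): max_ending_here = 33, max_so_far = 45

Maximum subarray: [14, -1, 19, 13]
Maximum sum: 45

The maximum subarray is [14, -1, 19, 13] with sum 45. This subarray runs from index 3 to index 6.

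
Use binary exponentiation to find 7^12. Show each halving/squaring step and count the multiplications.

Computing 7^12 by squaring (build up from 7^1; each line after the first costs one multiplication):

7^1 = 7
7^2 = (7^1)^2 = 7^2 = 49
7^3 = 7 * 7^2 = 7 * 49 = 343
7^6 = (7^3)^2 = 343^2 = 117649
7^12 = (7^6)^2 = 117649^2 = 13841287201

Result: 13841287201
Multiplications needed: 4 (4 lines after 7^1)

7^12 = 13841287201. Using exponentiation by squaring, this requires 4 multiplications. The key idea: if the exponent is even, square the half-power; if odd, multiply by the base once.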